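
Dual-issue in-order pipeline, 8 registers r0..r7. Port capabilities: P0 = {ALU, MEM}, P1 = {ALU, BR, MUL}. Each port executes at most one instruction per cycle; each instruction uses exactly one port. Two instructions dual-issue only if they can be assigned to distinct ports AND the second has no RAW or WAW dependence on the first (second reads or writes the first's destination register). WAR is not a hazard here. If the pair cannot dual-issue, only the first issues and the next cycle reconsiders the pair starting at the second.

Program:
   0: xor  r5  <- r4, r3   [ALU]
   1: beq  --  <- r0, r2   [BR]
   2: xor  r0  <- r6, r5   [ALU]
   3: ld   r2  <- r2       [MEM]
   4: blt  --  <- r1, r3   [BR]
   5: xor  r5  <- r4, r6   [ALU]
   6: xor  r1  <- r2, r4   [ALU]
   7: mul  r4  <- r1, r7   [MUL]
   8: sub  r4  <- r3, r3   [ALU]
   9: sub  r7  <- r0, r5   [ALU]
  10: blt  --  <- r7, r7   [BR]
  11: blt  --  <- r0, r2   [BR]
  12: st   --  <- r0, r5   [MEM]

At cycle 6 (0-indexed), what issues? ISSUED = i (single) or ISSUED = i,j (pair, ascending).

[0] i0&i1  xor/beq  -- pair
[1] i2&i3  xor/ld  -- pair
[2] i4&i5  blt/xor  -- pair
[3] i6  xor  -- RAW r1
[4] i7  mul  -- WAW r4
[5] i8&i9  sub/sub  -- pair
[6] i10  blt  -- no-port BR/BR
[7] i11&i12  blt/st  -- pair

ISSUED = 10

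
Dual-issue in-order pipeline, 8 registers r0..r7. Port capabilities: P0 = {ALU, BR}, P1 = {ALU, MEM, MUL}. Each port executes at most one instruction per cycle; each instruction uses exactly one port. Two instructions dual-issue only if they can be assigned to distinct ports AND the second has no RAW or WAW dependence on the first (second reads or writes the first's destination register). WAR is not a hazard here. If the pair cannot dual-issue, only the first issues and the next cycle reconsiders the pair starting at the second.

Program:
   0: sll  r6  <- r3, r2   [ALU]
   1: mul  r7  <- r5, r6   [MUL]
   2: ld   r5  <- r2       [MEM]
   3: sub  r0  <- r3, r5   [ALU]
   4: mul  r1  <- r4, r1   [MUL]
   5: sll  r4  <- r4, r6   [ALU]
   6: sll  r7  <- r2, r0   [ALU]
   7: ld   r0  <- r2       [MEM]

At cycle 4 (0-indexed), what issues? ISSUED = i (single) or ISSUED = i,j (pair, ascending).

ISSUED = 5,6

  cy0 -> i0 (sll) RAW r6
  cy1 -> i1 (mul) no-port MUL/MEM
  cy2 -> i2 (ld) RAW r5
  cy3 -> i3,i4 (sub;mul) 2-wide
  cy4 -> i5,i6 (sll;sll) 2-wide
  cy5 -> i7 (ld) tail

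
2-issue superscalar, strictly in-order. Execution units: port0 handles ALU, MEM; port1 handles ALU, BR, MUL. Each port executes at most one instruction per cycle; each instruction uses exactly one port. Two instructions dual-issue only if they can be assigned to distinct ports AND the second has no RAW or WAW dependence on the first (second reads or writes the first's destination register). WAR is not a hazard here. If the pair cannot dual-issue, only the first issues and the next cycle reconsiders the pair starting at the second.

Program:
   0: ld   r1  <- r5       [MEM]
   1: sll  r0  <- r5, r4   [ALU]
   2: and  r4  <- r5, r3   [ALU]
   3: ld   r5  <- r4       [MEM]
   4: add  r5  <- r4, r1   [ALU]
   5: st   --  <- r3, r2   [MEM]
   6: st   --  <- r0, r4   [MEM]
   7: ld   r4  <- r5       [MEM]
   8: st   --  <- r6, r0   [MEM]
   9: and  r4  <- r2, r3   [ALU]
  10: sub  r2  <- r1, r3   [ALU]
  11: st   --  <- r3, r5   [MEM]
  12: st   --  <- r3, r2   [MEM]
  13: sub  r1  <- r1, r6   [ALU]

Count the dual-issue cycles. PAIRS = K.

PAIRS = 5

#0 head=0: ld;sll i0&i1 pair
#1 head=2: and i2 RAW r4
#2 head=3: ld i3 WAW r5
#3 head=4: add;st i4&i5 pair
#4 head=6: st i6 no-port MEM/MEM
#5 head=7: ld i7 no-port MEM/MEM
#6 head=8: st;and i8&i9 pair
#7 head=10: sub;st i10&i11 pair
#8 head=12: st;sub i12&i13 pair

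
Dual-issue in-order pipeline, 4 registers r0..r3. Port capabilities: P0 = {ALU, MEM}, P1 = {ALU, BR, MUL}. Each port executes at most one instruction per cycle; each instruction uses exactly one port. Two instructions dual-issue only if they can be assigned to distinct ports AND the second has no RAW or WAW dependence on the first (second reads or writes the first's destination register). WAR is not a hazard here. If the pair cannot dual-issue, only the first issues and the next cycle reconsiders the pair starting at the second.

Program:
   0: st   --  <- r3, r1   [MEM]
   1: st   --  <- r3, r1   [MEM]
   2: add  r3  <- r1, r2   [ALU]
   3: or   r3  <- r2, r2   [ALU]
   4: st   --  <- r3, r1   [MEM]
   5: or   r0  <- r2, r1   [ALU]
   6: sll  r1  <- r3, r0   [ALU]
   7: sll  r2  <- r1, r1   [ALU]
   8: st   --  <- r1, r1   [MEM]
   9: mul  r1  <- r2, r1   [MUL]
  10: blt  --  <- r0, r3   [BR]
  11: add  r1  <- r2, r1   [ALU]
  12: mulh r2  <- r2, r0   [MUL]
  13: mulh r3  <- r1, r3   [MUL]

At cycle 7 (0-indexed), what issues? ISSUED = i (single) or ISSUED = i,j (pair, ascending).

ISSUED = 10,11

t=0 i0:st ; no-port MEM/MEM
t=1 i1+i2:st;add ; 2-wide
t=2 i3:or ; RAW r3
t=3 i4+i5:st;or ; 2-wide
t=4 i6:sll ; RAW r1
t=5 i7+i8:sll;st ; 2-wide
t=6 i9:mul ; no-port MUL/BR
t=7 i10+i11:blt;add ; 2-wide
t=8 i12:mulh ; no-port MUL/MUL
t=9 i13:mulh ; tail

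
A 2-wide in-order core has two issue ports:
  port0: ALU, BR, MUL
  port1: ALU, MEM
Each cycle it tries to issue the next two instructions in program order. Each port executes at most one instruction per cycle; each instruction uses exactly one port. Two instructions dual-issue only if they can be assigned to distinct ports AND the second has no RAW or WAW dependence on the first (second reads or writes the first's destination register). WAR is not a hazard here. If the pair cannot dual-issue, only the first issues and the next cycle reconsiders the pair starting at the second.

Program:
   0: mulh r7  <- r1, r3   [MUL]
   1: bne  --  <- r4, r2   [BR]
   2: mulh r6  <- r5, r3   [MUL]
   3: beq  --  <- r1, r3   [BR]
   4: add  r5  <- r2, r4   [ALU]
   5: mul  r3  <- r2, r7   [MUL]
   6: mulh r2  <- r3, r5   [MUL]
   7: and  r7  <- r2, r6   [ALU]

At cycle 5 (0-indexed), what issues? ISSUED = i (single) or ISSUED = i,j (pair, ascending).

c0: i0 mulh  no-port MUL/BR
c1: i1 bne  no-port BR/MUL
c2: i2 mulh  no-port MUL/BR
c3: i3/i4 beq/add  2-wide
c4: i5 mul  no-port MUL/MUL
c5: i6 mulh  RAW r2
c6: i7 and  tail

ISSUED = 6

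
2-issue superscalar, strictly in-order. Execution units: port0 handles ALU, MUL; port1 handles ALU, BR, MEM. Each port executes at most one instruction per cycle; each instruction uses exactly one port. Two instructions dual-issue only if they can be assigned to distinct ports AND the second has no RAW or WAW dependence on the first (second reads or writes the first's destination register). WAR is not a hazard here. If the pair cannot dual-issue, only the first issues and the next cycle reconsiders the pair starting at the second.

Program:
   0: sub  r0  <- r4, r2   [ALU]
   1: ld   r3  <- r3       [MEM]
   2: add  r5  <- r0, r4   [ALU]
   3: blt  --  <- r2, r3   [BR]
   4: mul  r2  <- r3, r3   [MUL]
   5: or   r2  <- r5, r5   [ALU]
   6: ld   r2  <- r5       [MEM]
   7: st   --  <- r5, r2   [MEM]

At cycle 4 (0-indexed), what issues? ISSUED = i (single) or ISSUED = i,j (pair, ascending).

ISSUED = 6

#0 head=0: sub+ld i0&i1 dual
#1 head=2: add+blt i2&i3 dual
#2 head=4: mul i4 WAW r2
#3 head=5: or i5 WAW r2
#4 head=6: ld i6 no-port MEM/MEM
#5 head=7: st i7 tail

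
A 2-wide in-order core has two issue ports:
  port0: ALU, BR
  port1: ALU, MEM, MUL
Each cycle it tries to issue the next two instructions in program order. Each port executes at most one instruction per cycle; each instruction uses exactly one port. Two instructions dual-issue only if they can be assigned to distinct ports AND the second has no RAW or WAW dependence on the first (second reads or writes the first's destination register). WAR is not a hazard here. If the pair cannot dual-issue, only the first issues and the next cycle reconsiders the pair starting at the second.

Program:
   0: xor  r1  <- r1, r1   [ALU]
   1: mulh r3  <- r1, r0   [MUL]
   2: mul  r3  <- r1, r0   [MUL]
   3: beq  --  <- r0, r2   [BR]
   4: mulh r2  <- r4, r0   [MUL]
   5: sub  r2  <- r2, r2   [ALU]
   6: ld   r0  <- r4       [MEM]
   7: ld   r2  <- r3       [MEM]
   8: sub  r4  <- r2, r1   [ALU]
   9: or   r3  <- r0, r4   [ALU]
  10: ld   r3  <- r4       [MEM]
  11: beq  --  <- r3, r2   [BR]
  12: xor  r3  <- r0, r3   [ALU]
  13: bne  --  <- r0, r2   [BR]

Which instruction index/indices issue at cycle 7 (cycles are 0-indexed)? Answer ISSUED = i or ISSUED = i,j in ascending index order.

[0] i0  xor  -- RAW r1
[1] i1  mulh  -- no-port MUL/MUL
[2] i2+i3  mul beq  -- 2-wide
[3] i4  mulh  -- RAW+WAW r2
[4] i5+i6  sub ld  -- 2-wide
[5] i7  ld  -- RAW r2
[6] i8  sub  -- RAW r4
[7] i9  or  -- WAW r3
[8] i10  ld  -- RAW r3
[9] i11+i12  beq xor  -- 2-wide
[10] i13  bne  -- tail

ISSUED = 9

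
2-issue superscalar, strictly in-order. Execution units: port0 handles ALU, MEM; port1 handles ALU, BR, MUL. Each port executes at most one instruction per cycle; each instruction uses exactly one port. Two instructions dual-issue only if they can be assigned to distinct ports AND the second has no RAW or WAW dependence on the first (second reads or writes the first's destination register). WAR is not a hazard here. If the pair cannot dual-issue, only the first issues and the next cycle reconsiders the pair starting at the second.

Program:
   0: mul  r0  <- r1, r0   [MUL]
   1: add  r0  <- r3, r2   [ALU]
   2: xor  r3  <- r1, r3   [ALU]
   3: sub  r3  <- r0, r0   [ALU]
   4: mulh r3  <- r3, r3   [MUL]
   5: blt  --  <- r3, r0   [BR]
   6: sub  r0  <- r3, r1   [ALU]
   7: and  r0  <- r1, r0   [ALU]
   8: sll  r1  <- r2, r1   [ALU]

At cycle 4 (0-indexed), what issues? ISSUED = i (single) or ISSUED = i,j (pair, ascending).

  cy0 -> i0 (mul) WAW r0
  cy1 -> i1/i2 (add+xor) pair
  cy2 -> i3 (sub) RAW+WAW r3
  cy3 -> i4 (mulh) no-port MUL/BR
  cy4 -> i5/i6 (blt+sub) pair
  cy5 -> i7/i8 (and+sll) pair

ISSUED = 5,6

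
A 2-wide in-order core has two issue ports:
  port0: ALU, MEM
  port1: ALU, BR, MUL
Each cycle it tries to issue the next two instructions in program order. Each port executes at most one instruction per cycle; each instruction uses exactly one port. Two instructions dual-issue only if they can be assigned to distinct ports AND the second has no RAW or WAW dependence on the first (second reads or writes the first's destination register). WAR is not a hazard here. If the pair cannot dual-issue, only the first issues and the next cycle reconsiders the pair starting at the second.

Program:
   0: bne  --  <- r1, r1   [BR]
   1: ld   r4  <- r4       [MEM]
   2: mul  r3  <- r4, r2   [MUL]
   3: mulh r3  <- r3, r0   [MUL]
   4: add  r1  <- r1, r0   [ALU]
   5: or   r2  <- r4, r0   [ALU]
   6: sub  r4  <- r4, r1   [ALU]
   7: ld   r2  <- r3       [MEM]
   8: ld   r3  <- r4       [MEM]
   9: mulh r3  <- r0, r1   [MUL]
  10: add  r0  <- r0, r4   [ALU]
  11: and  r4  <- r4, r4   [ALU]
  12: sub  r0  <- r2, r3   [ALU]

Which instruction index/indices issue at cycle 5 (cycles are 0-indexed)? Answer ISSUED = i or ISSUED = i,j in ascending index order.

ISSUED = 8

[0] i0/i1  bne.BR/ld.MEM  -- 2-wide
[1] i2  mul.MUL  -- no-port MUL/MUL
[2] i3/i4  mulh.MUL/add.ALU  -- 2-wide
[3] i5/i6  or.ALU/sub.ALU  -- 2-wide
[4] i7  ld.MEM  -- no-port MEM/MEM
[5] i8  ld.MEM  -- WAW r3
[6] i9/i10  mulh.MUL/add.ALU  -- 2-wide
[7] i11/i12  and.ALU/sub.ALU  -- 2-wide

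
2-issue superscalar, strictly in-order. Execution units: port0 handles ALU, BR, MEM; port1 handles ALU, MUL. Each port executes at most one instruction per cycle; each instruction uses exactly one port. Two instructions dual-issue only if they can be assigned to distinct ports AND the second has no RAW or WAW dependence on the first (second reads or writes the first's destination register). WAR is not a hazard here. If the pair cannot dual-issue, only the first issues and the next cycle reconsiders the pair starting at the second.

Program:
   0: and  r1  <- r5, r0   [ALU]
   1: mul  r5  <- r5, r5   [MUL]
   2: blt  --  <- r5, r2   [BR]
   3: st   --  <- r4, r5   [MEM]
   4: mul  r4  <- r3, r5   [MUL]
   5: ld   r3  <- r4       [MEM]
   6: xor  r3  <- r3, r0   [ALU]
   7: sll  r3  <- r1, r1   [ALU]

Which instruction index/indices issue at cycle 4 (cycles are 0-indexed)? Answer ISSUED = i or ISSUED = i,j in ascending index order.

ISSUED = 6

t=0 i0+i1:and;mul ; 2-wide
t=1 i2:blt ; no-port BR/MEM
t=2 i3+i4:st;mul ; 2-wide
t=3 i5:ld ; RAW+WAW r3
t=4 i6:xor ; WAW r3
t=5 i7:sll ; tail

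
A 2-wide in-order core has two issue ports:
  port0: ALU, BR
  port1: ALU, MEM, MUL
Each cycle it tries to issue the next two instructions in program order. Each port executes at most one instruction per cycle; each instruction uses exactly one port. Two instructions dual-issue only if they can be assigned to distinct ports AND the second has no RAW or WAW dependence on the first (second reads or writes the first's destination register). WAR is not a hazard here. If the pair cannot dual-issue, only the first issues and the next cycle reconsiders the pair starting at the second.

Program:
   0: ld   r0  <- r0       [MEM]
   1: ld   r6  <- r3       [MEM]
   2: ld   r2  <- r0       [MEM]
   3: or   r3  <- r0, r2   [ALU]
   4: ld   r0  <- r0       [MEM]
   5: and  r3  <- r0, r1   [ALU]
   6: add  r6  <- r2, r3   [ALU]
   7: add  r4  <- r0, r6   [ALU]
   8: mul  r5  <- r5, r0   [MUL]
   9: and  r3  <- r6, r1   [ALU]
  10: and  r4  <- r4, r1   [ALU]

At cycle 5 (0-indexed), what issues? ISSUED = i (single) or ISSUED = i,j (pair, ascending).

[0] i0  ld.MEM  -- no-port MEM/MEM
[1] i1  ld.MEM  -- no-port MEM/MEM
[2] i2  ld.MEM  -- RAW r2
[3] i3+i4  or.ALU ld.MEM  -- dual
[4] i5  and.ALU  -- RAW r3
[5] i6  add.ALU  -- RAW r6
[6] i7+i8  add.ALU mul.MUL  -- dual
[7] i9+i10  and.ALU and.ALU  -- dual

ISSUED = 6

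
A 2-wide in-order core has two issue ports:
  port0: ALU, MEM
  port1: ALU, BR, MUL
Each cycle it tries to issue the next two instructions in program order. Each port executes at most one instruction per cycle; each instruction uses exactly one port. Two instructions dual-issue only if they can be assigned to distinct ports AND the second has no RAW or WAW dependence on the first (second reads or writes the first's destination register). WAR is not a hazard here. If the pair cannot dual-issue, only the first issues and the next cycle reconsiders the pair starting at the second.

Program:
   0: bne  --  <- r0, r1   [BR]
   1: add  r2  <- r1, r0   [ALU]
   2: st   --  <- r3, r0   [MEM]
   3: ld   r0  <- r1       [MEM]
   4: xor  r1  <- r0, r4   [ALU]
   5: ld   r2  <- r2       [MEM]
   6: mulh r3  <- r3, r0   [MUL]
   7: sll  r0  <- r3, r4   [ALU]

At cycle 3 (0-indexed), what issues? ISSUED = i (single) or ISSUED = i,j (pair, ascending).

ISSUED = 4,5

#0 head=0: bne/add i0+i1 dual
#1 head=2: st i2 no-port MEM/MEM
#2 head=3: ld i3 RAW r0
#3 head=4: xor/ld i4+i5 dual
#4 head=6: mulh i6 RAW r3
#5 head=7: sll i7 tail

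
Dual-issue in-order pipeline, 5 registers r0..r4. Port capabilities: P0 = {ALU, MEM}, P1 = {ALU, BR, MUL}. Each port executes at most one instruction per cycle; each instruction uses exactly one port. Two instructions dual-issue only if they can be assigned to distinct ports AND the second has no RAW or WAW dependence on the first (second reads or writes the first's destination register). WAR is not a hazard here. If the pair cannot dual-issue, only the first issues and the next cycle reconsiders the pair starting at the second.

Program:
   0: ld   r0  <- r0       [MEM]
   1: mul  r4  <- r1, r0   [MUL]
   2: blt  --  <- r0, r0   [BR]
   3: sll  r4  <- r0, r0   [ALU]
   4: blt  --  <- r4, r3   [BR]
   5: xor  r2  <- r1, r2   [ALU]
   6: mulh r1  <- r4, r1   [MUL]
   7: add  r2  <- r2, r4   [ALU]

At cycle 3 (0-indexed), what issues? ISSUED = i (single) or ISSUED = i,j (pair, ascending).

ISSUED = 4,5

t=0 i0:ld.MEM ; RAW r0
t=1 i1:mul.MUL ; no-port MUL/BR
t=2 i2+i3:blt.BR;sll.ALU ; dual
t=3 i4+i5:blt.BR;xor.ALU ; dual
t=4 i6+i7:mulh.MUL;add.ALU ; dual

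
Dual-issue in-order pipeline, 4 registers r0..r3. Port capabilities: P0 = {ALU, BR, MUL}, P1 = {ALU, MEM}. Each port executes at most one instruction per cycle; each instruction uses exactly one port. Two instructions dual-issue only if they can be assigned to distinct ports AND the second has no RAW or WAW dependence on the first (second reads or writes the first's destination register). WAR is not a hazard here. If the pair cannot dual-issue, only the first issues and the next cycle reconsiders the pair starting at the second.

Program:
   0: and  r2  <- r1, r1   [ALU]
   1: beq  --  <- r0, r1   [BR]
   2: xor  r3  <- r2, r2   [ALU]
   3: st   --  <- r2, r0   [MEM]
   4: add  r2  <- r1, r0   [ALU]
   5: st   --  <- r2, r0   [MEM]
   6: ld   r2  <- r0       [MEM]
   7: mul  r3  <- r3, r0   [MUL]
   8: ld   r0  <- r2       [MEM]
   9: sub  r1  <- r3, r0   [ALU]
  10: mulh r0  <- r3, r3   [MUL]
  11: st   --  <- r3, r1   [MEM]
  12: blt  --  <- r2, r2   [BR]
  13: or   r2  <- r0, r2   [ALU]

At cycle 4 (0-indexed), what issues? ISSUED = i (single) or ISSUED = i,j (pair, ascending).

ISSUED = 6,7

#0 head=0: and/beq i0/i1 pair
#1 head=2: xor/st i2/i3 pair
#2 head=4: add i4 RAW r2
#3 head=5: st i5 no-port MEM/MEM
#4 head=6: ld/mul i6/i7 pair
#5 head=8: ld i8 RAW r0
#6 head=9: sub/mulh i9/i10 pair
#7 head=11: st/blt i11/i12 pair
#8 head=13: or i13 tail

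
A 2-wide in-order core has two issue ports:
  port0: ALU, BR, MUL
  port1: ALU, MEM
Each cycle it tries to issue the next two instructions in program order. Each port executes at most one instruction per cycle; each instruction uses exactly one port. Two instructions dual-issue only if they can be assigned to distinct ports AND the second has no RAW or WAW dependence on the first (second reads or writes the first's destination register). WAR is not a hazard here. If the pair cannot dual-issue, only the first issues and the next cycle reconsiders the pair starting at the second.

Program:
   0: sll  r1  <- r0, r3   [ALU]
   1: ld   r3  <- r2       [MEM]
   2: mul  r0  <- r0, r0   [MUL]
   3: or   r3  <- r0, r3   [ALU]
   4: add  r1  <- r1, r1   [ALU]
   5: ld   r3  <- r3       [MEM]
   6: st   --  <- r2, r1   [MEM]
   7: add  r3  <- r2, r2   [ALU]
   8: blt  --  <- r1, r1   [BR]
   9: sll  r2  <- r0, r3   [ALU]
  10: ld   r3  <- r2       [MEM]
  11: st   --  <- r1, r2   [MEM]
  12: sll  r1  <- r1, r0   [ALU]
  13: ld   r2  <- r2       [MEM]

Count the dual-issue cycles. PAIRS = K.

[0] i0&i1  sll.ALU;ld.MEM  -- pair
[1] i2  mul.MUL  -- RAW r0
[2] i3&i4  or.ALU;add.ALU  -- pair
[3] i5  ld.MEM  -- no-port MEM/MEM
[4] i6&i7  st.MEM;add.ALU  -- pair
[5] i8&i9  blt.BR;sll.ALU  -- pair
[6] i10  ld.MEM  -- no-port MEM/MEM
[7] i11&i12  st.MEM;sll.ALU  -- pair
[8] i13  ld.MEM  -- tail

PAIRS = 5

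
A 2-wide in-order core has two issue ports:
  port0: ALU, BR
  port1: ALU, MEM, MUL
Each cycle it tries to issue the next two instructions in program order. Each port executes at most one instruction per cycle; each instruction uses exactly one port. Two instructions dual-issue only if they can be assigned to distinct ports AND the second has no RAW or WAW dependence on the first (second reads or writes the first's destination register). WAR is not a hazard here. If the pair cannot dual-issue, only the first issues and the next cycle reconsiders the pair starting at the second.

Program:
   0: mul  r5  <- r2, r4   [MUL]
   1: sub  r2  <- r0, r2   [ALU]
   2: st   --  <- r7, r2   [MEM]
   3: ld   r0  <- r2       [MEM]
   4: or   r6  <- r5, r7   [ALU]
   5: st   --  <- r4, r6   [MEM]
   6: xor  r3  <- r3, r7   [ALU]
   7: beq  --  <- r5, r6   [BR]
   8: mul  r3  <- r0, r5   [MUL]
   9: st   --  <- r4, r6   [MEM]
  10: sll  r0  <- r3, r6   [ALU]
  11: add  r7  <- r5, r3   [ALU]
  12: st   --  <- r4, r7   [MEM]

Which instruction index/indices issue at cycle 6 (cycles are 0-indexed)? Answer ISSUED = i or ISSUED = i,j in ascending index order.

0. mul sub @i0,i1  | 2-wide
1. st @i2  | no-port MEM/MEM
2. ld or @i3,i4  | 2-wide
3. st xor @i5,i6  | 2-wide
4. beq mul @i7,i8  | 2-wide
5. st sll @i9,i10  | 2-wide
6. add @i11  | RAW r7
7. st @i12  | tail

ISSUED = 11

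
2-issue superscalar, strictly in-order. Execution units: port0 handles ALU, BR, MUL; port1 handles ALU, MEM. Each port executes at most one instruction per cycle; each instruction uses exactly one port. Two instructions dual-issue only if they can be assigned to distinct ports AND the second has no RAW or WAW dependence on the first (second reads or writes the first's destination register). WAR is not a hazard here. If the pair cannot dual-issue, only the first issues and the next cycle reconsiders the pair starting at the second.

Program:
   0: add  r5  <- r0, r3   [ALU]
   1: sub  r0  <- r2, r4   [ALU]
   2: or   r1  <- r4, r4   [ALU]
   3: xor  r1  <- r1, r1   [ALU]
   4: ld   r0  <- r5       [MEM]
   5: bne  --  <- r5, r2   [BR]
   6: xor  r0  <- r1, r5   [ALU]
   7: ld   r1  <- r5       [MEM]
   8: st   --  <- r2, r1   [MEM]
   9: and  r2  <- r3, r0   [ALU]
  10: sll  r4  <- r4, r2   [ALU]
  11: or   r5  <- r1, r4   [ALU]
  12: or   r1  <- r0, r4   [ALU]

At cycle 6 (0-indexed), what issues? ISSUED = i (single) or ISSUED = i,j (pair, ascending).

#0 head=0: add sub i0/i1 2-wide
#1 head=2: or i2 RAW+WAW r1
#2 head=3: xor ld i3/i4 2-wide
#3 head=5: bne xor i5/i6 2-wide
#4 head=7: ld i7 no-port MEM/MEM
#5 head=8: st and i8/i9 2-wide
#6 head=10: sll i10 RAW r4
#7 head=11: or or i11/i12 2-wide

ISSUED = 10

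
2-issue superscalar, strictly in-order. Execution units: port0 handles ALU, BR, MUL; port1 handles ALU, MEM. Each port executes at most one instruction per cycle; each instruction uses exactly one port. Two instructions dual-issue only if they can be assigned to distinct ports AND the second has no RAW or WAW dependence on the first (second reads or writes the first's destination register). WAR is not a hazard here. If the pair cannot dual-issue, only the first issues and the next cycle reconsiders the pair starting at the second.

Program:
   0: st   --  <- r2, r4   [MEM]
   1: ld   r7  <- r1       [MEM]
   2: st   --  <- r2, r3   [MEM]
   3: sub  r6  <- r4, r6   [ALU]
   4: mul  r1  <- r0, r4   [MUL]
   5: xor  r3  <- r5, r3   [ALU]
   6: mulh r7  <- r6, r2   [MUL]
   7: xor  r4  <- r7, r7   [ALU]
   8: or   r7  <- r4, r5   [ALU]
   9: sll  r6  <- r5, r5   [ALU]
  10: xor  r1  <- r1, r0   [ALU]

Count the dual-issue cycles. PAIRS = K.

c0: i0 st.MEM  no-port MEM/MEM
c1: i1 ld.MEM  no-port MEM/MEM
c2: i2&i3 st.MEM+sub.ALU  dual
c3: i4&i5 mul.MUL+xor.ALU  dual
c4: i6 mulh.MUL  RAW r7
c5: i7 xor.ALU  RAW r4
c6: i8&i9 or.ALU+sll.ALU  dual
c7: i10 xor.ALU  tail

PAIRS = 3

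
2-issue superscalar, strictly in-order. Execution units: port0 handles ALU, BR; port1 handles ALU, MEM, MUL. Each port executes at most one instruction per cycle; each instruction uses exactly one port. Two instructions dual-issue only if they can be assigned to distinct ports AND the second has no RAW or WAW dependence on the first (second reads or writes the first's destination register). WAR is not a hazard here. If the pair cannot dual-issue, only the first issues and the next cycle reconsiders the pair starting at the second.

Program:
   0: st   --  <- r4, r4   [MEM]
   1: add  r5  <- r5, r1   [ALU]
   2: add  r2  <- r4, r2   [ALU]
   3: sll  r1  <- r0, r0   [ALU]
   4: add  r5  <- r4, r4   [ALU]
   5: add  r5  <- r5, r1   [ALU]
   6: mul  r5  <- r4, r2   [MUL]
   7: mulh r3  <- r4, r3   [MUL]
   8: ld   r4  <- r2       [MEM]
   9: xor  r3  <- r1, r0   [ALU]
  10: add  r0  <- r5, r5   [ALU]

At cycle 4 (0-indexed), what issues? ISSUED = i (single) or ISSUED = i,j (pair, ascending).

ISSUED = 6

[0] i0,i1  st.MEM;add.ALU  -- 2-wide
[1] i2,i3  add.ALU;sll.ALU  -- 2-wide
[2] i4  add.ALU  -- RAW+WAW r5
[3] i5  add.ALU  -- WAW r5
[4] i6  mul.MUL  -- no-port MUL/MUL
[5] i7  mulh.MUL  -- no-port MUL/MEM
[6] i8,i9  ld.MEM;xor.ALU  -- 2-wide
[7] i10  add.ALU  -- tail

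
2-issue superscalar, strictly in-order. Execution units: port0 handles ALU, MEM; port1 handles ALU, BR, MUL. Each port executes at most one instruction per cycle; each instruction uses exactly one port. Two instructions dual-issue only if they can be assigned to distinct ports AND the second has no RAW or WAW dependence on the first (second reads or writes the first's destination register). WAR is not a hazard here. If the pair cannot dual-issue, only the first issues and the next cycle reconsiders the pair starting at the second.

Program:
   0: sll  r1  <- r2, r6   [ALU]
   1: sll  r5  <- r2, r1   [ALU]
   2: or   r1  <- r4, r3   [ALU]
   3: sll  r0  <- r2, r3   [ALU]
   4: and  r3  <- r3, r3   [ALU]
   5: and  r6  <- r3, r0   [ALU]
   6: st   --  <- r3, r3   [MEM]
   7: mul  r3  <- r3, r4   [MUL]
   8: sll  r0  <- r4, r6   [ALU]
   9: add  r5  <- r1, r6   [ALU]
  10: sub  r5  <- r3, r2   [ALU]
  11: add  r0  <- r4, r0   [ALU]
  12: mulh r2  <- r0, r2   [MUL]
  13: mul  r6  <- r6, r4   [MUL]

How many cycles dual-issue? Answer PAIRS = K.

t=0 i0:sll ; RAW r1
t=1 i1/i2:sll or ; 2-wide
t=2 i3/i4:sll and ; 2-wide
t=3 i5/i6:and st ; 2-wide
t=4 i7/i8:mul sll ; 2-wide
t=5 i9:add ; WAW r5
t=6 i10/i11:sub add ; 2-wide
t=7 i12:mulh ; no-port MUL/MUL
t=8 i13:mul ; tail

PAIRS = 5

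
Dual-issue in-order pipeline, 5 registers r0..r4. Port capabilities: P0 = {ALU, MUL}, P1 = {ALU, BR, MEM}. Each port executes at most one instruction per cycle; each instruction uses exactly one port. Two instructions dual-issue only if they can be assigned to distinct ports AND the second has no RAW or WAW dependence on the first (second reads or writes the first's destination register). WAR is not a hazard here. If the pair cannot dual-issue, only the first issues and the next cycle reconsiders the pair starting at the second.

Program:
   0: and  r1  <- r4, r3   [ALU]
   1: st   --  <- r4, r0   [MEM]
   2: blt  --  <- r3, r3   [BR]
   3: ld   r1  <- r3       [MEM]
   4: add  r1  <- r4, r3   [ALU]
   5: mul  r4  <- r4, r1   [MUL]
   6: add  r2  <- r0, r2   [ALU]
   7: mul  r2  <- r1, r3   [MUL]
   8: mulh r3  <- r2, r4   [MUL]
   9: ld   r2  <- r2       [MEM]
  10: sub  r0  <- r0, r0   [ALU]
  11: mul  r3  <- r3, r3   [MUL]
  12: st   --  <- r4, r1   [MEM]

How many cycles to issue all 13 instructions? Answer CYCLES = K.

#0 head=0: and.ALU st.MEM i0+i1 dual
#1 head=2: blt.BR i2 no-port BR/MEM
#2 head=3: ld.MEM i3 WAW r1
#3 head=4: add.ALU i4 RAW r1
#4 head=5: mul.MUL add.ALU i5+i6 dual
#5 head=7: mul.MUL i7 no-port MUL/MUL
#6 head=8: mulh.MUL ld.MEM i8+i9 dual
#7 head=10: sub.ALU mul.MUL i10+i11 dual
#8 head=12: st.MEM i12 tail

CYCLES = 9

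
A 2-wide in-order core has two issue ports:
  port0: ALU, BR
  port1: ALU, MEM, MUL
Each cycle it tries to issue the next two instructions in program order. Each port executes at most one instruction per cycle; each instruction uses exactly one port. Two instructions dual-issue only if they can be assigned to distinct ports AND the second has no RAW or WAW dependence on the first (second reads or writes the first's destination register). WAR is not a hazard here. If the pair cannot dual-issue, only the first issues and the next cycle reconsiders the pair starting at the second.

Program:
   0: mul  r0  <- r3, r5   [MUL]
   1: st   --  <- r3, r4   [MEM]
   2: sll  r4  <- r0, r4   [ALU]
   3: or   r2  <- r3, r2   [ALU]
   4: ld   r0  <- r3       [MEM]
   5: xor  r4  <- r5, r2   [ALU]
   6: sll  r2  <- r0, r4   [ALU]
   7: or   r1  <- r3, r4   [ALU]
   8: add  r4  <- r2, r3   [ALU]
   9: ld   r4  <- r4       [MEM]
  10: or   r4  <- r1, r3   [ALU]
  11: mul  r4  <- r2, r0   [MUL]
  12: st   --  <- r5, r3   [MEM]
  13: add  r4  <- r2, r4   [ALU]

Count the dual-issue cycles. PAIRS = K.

  cy0 -> i0 (mul) no-port MUL/MEM
  cy1 -> i1+i2 (st sll) dual
  cy2 -> i3+i4 (or ld) dual
  cy3 -> i5 (xor) RAW r4
  cy4 -> i6+i7 (sll or) dual
  cy5 -> i8 (add) RAW+WAW r4
  cy6 -> i9 (ld) WAW r4
  cy7 -> i10 (or) WAW r4
  cy8 -> i11 (mul) no-port MUL/MEM
  cy9 -> i12+i13 (st add) dual

PAIRS = 4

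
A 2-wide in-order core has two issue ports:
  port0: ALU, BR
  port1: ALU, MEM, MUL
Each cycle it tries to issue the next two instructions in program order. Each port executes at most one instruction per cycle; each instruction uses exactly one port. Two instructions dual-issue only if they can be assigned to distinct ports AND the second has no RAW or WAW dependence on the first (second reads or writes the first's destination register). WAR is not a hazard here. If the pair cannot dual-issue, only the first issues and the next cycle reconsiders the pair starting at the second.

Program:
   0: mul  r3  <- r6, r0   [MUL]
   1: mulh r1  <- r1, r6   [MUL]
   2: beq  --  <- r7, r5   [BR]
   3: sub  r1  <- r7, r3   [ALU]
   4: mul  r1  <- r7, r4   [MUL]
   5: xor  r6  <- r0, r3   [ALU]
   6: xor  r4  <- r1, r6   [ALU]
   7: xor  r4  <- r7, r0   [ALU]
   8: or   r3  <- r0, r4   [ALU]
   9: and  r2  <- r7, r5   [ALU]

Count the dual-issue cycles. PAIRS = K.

0. mul @i0  | no-port MUL/MUL
1. mulh beq @i1&i2  | 2-wide
2. sub @i3  | WAW r1
3. mul xor @i4&i5  | 2-wide
4. xor @i6  | WAW r4
5. xor @i7  | RAW r4
6. or and @i8&i9  | 2-wide

PAIRS = 3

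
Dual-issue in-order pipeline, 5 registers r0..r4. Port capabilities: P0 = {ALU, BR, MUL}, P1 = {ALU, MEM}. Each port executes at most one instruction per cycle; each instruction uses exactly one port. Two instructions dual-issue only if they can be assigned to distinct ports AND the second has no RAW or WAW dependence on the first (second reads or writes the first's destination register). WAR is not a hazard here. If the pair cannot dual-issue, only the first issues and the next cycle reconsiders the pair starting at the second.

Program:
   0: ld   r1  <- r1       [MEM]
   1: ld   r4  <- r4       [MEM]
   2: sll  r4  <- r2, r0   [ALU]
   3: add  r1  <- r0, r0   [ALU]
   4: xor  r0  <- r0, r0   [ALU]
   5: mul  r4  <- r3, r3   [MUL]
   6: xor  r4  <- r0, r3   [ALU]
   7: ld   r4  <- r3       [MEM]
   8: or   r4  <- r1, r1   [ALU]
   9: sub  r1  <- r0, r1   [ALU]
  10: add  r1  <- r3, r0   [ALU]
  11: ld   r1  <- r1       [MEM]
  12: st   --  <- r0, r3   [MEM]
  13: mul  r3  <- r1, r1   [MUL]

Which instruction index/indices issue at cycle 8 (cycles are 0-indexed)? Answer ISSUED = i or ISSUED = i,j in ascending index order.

ISSUED = 11

[0] i0  ld  -- no-port MEM/MEM
[1] i1  ld  -- WAW r4
[2] i2&i3  sll add  -- pair
[3] i4&i5  xor mul  -- pair
[4] i6  xor  -- WAW r4
[5] i7  ld  -- WAW r4
[6] i8&i9  or sub  -- pair
[7] i10  add  -- RAW+WAW r1
[8] i11  ld  -- no-port MEM/MEM
[9] i12&i13  st mul  -- pair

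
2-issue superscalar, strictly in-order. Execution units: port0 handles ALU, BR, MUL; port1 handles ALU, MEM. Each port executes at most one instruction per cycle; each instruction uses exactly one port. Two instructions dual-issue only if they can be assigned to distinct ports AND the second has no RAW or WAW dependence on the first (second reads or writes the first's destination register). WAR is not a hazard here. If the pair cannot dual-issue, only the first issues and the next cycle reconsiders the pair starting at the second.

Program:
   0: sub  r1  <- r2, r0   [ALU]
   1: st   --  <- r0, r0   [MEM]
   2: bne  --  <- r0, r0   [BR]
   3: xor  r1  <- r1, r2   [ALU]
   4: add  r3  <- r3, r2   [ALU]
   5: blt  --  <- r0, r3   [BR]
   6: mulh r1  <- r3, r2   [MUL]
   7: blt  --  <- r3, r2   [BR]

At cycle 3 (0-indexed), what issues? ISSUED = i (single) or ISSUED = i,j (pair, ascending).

ISSUED = 5

t=0 i0&i1:sub st ; pair
t=1 i2&i3:bne xor ; pair
t=2 i4:add ; RAW r3
t=3 i5:blt ; no-port BR/MUL
t=4 i6:mulh ; no-port MUL/BR
t=5 i7:blt ; tail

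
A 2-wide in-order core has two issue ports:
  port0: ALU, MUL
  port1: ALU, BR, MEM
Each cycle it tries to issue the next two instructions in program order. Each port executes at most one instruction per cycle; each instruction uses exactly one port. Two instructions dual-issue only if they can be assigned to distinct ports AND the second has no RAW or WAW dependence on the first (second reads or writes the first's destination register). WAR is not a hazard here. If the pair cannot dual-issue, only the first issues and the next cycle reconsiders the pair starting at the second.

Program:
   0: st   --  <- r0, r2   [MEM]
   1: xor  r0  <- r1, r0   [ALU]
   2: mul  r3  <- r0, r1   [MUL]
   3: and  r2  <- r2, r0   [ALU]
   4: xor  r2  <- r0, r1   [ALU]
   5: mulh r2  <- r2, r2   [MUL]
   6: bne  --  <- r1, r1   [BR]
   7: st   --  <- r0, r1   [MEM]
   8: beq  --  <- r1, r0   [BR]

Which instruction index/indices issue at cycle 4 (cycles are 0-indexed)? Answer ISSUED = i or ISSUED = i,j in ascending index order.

ISSUED = 7

t=0 i0,i1:st.MEM xor.ALU ; pair
t=1 i2,i3:mul.MUL and.ALU ; pair
t=2 i4:xor.ALU ; RAW+WAW r2
t=3 i5,i6:mulh.MUL bne.BR ; pair
t=4 i7:st.MEM ; no-port MEM/BR
t=5 i8:beq.BR ; tail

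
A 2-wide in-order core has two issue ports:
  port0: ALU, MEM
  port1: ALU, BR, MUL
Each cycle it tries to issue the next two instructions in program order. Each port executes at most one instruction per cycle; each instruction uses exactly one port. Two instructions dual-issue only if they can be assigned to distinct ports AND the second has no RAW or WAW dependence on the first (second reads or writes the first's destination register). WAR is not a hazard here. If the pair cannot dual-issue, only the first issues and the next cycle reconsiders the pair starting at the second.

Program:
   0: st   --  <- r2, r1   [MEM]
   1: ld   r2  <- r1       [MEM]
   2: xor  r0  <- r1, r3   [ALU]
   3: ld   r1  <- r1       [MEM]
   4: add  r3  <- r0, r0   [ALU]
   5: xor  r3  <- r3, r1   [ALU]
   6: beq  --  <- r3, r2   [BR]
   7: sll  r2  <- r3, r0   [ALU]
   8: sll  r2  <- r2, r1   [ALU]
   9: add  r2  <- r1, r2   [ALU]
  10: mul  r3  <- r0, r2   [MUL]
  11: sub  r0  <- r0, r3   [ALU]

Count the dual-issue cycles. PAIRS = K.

PAIRS = 3

  cy0 -> i0 (st.MEM) no-port MEM/MEM
  cy1 -> i1&i2 (ld.MEM+xor.ALU) 2-wide
  cy2 -> i3&i4 (ld.MEM+add.ALU) 2-wide
  cy3 -> i5 (xor.ALU) RAW r3
  cy4 -> i6&i7 (beq.BR+sll.ALU) 2-wide
  cy5 -> i8 (sll.ALU) RAW+WAW r2
  cy6 -> i9 (add.ALU) RAW r2
  cy7 -> i10 (mul.MUL) RAW r3
  cy8 -> i11 (sub.ALU) tail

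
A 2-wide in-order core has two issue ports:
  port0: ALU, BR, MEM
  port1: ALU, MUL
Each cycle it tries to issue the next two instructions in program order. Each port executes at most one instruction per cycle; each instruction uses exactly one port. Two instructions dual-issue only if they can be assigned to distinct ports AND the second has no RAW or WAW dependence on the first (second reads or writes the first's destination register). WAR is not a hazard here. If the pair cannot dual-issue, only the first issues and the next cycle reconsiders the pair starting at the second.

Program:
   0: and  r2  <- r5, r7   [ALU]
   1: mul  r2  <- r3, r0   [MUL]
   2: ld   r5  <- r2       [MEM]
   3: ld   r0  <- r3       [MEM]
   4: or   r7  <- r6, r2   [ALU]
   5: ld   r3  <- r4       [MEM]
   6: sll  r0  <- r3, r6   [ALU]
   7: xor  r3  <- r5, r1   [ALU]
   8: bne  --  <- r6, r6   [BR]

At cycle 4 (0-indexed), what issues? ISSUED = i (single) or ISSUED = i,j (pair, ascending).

[0] i0  and  -- WAW r2
[1] i1  mul  -- RAW r2
[2] i2  ld  -- no-port MEM/MEM
[3] i3,i4  ld/or  -- pair
[4] i5  ld  -- RAW r3
[5] i6,i7  sll/xor  -- pair
[6] i8  bne  -- tail

ISSUED = 5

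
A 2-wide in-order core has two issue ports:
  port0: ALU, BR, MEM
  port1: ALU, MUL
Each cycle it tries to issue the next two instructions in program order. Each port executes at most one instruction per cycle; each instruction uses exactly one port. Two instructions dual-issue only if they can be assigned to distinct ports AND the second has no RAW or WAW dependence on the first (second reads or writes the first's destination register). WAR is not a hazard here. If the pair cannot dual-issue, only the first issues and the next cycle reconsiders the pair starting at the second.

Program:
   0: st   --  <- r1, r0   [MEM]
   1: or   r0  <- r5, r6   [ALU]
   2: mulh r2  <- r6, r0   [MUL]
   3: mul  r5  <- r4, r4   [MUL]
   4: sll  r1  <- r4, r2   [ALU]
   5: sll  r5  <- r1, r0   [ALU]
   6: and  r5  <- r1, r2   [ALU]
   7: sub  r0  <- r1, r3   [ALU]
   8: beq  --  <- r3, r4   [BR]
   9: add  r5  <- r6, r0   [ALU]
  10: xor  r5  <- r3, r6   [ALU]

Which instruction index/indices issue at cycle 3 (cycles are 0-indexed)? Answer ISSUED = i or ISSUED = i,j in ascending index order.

t=0 i0,i1:st.MEM;or.ALU ; pair
t=1 i2:mulh.MUL ; no-port MUL/MUL
t=2 i3,i4:mul.MUL;sll.ALU ; pair
t=3 i5:sll.ALU ; WAW r5
t=4 i6,i7:and.ALU;sub.ALU ; pair
t=5 i8,i9:beq.BR;add.ALU ; pair
t=6 i10:xor.ALU ; tail

ISSUED = 5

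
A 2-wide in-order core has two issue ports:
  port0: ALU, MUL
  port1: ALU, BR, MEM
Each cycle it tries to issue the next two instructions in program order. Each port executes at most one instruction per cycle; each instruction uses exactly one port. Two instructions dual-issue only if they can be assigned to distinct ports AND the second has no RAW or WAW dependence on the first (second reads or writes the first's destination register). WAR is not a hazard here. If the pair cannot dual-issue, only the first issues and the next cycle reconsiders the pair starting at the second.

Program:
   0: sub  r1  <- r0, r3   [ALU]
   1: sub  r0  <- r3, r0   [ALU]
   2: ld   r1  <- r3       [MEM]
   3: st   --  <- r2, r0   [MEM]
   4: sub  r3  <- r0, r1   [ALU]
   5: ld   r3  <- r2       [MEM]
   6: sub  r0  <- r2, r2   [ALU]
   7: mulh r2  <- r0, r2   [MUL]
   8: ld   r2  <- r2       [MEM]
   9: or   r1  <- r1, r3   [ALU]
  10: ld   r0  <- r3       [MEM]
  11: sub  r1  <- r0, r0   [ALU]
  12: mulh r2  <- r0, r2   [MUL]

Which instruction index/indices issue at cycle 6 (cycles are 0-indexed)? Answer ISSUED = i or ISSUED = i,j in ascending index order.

ISSUED = 10

t=0 i0+i1:sub+sub ; 2-wide
t=1 i2:ld ; no-port MEM/MEM
t=2 i3+i4:st+sub ; 2-wide
t=3 i5+i6:ld+sub ; 2-wide
t=4 i7:mulh ; RAW+WAW r2
t=5 i8+i9:ld+or ; 2-wide
t=6 i10:ld ; RAW r0
t=7 i11+i12:sub+mulh ; 2-wide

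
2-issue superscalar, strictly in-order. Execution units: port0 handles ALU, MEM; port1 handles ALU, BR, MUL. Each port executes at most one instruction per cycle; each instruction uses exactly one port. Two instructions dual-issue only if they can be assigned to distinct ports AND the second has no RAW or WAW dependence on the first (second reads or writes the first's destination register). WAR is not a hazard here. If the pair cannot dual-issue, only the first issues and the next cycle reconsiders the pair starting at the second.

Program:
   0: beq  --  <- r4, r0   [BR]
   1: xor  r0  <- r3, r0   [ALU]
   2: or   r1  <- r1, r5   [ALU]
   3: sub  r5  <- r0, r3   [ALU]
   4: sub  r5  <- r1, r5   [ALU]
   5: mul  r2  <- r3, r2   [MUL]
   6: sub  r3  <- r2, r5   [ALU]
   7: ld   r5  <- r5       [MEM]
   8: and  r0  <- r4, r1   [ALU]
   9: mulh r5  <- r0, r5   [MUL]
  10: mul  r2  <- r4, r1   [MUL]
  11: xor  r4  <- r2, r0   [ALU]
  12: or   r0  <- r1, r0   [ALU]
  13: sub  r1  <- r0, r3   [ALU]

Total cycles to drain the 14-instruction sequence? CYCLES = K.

CYCLES = 9

  cy0 -> i0,i1 (beq+xor) dual
  cy1 -> i2,i3 (or+sub) dual
  cy2 -> i4,i5 (sub+mul) dual
  cy3 -> i6,i7 (sub+ld) dual
  cy4 -> i8 (and) RAW r0
  cy5 -> i9 (mulh) no-port MUL/MUL
  cy6 -> i10 (mul) RAW r2
  cy7 -> i11,i12 (xor+or) dual
  cy8 -> i13 (sub) tail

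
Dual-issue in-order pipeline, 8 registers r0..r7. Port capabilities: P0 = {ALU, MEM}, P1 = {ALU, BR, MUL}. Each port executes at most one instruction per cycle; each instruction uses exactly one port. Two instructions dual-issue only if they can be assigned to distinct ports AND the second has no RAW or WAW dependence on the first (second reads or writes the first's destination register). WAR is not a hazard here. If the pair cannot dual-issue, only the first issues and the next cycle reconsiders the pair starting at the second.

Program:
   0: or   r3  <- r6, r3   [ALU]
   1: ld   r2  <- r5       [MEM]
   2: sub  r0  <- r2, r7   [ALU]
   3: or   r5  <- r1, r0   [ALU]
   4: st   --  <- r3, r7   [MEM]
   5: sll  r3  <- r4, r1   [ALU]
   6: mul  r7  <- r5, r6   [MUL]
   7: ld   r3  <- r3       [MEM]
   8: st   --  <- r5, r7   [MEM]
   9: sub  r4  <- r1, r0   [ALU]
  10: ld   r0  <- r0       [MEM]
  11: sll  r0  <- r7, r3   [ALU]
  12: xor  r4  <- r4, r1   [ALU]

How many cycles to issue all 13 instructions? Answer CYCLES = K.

CYCLES = 8

  cy0 -> i0/i1 (or;ld) 2-wide
  cy1 -> i2 (sub) RAW r0
  cy2 -> i3/i4 (or;st) 2-wide
  cy3 -> i5/i6 (sll;mul) 2-wide
  cy4 -> i7 (ld) no-port MEM/MEM
  cy5 -> i8/i9 (st;sub) 2-wide
  cy6 -> i10 (ld) WAW r0
  cy7 -> i11/i12 (sll;xor) 2-wide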